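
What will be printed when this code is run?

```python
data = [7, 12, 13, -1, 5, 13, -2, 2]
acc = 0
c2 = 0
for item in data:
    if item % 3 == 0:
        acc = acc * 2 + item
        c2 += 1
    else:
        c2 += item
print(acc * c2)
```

item=7: not %3==0; c2=7
item=12: %3==0, acc = 0*2+12 = 12; c2=8
item=13: not %3==0; c2=21
item=-1: not %3==0; c2=20
item=5: not %3==0; c2=25
item=13: not %3==0; c2=38
item=-2: not %3==0; c2=36
item=2: not %3==0; c2=38
acc*c2 = 12*38 = 456

456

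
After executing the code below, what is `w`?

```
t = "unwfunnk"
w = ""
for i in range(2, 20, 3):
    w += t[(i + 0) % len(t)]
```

i=2: add t[2]='w' → 'w'
i=5: add t[5]='n' → 'wn'
i=8: add t[0]='u' → 'wnu'
i=11: add t[3]='f' → 'wnuf'
i=14: add t[6]='n' → 'wnufn'
i=17: add t[1]='n' → 'wnufnn'

'wnufnn'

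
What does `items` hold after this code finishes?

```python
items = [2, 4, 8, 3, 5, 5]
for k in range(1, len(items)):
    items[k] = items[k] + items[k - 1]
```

[2, 6, 14, 17, 22, 27]

k=1: items[1] = 4+2 = 6 → [2, 6, 8, 3, 5, 5]
k=2: items[2] = 8+6 = 14 → [2, 6, 14, 3, 5, 5]
k=3: items[3] = 3+14 = 17 → [2, 6, 14, 17, 5, 5]
k=4: items[4] = 5+17 = 22 → [2, 6, 14, 17, 22, 5]
k=5: items[5] = 5+22 = 27 → [2, 6, 14, 17, 22, 27]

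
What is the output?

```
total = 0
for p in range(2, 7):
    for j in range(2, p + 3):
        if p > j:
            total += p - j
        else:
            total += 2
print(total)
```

p=2,j=2: not 2>2, total = 0+2 = 2
p=2,j=3: not 2>3, total = 2+2 = 4
p=2,j=4: not 2>4, total = 4+2 = 6
p=3,j=2: 3>2, total = 6+1 = 7
p=3,j=3: not 3>3, total = 7+2 = 9
p=3,j=4: not 3>4, total = 9+2 = 11
p=3,j=5: not 3>5, total = 11+2 = 13
p=4,j=2: 4>2, total = 13+2 = 15
p=4,j=3: 4>3, total = 15+1 = 16
p=4,j=4: not 4>4, total = 16+2 = 18
p=4,j=5: not 4>5, total = 18+2 = 20
p=4,j=6: not 4>6, total = 20+2 = 22
p=5,j=2: 5>2, total = 22+3 = 25
p=5,j=3: 5>3, total = 25+2 = 27
p=5,j=4: 5>4, total = 27+1 = 28
p=5,j=5: not 5>5, total = 28+2 = 30
p=5,j=6: not 5>6, total = 30+2 = 32
p=5,j=7: not 5>7, total = 32+2 = 34
p=6,j=2: 6>2, total = 34+4 = 38
p=6,j=3: 6>3, total = 38+3 = 41
p=6,j=4: 6>4, total = 41+2 = 43
p=6,j=5: 6>5, total = 43+1 = 44
p=6,j=6: not 6>6, total = 44+2 = 46
p=6,j=7: not 6>7, total = 46+2 = 48
p=6,j=8: not 6>8, total = 48+2 = 50

50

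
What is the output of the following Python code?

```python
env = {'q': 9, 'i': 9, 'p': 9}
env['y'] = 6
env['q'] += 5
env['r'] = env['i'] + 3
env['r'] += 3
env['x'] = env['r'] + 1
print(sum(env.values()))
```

69

env['y'] = 6 → {'q': 9, 'i': 9, 'p': 9, 'y': 6}
env['q'] = 9+5 = 14 → {'q': 14, 'i': 9, 'p': 9, 'y': 6}
env['r'] = env['i']+3 = 12 → {'q': 14, 'i': 9, 'p': 9, 'y': 6, 'r': 12}
env['r'] = 12+3 = 15 → {'q': 14, 'i': 9, 'p': 9, 'y': 6, 'r': 15}
env['x'] = env['r']+1 = 16 → {'q': 14, 'i': 9, 'p': 9, 'y': 6, 'r': 15, 'x': 16}
sum of values = 69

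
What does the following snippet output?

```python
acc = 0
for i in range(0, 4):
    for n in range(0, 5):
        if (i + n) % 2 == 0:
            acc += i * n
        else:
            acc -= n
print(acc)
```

i=0,n=0: even sum, acc = 0+0 = 0
i=0,n=1: odd sum, acc = 0-1 = -1
i=0,n=2: even sum, acc = (-1)+0 = -1
i=0,n=3: odd sum, acc = (-1)-3 = -4
i=0,n=4: even sum, acc = (-4)+0 = -4
i=1,n=0: odd sum, acc = (-4)-0 = -4
i=1,n=1: even sum, acc = (-4)+1 = -3
i=1,n=2: odd sum, acc = (-3)-2 = -5
i=1,n=3: even sum, acc = (-5)+3 = -2
i=1,n=4: odd sum, acc = (-2)-4 = -6
i=2,n=0: even sum, acc = (-6)+0 = -6
i=2,n=1: odd sum, acc = (-6)-1 = -7
i=2,n=2: even sum, acc = (-7)+4 = -3
i=2,n=3: odd sum, acc = (-3)-3 = -6
i=2,n=4: even sum, acc = (-6)+8 = 2
i=3,n=0: odd sum, acc = 2-0 = 2
i=3,n=1: even sum, acc = 2+3 = 5
i=3,n=2: odd sum, acc = 5-2 = 3
i=3,n=3: even sum, acc = 3+9 = 12
i=3,n=4: odd sum, acc = 12-4 = 8

8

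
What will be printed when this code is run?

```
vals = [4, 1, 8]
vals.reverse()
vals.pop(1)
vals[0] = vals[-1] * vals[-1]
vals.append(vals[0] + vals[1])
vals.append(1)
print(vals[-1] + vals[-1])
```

2

reverse → [8, 1, 4]
pop(1) removes 1 → [8, 4]
vals[0] = vals[-1]*vals[-1] = 4*4 = 16 → [16, 4]
append vals[0]+vals[1] = 16+4 = 20 → [16, 4, 20]
append 1 → [16, 4, 20, 1]
vals[-1]+vals[-1] = 1+1 = 2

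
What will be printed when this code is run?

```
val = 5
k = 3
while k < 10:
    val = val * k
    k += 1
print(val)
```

k=3: val = 5*3 = 15
k=4: val = 15*4 = 60
k=5: val = 60*5 = 300
k=6: val = 300*6 = 1800
k=7: val = 1800*7 = 12600
k=8: val = 12600*8 = 100800
k=9: val = 100800*9 = 907200

907200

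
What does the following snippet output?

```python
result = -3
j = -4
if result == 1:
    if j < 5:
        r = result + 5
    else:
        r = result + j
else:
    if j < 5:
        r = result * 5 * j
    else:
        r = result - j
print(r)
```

result=-3, j=-4
result == 1 is False; j < 5 is True
→ r = result * 5 * j = 60

60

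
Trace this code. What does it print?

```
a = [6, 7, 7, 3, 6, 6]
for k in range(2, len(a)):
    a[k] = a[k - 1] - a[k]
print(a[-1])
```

k=2: a[2] = 7-7 = 0 → [6, 7, 0, 3, 6, 6]
k=3: a[3] = 0-3 = -3 → [6, 7, 0, -3, 6, 6]
k=4: a[4] = (-3)-6 = -9 → [6, 7, 0, -3, -9, 6]
k=5: a[5] = (-9)-6 = -15 → [6, 7, 0, -3, -9, -15]

-15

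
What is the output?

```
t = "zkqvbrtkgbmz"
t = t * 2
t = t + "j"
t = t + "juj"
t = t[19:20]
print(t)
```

repeat ×2 → 'zkqvbrtkgbmzzkqvbrtkgbmz'
+ 'j' → 'zkqvbrtkgbmzzkqvbrtkgbmzj'
+ 'juj' → 'zkqvbrtkgbmzzkqvbrtkgbmzjjuj'
slice [19:20] → 'k'

k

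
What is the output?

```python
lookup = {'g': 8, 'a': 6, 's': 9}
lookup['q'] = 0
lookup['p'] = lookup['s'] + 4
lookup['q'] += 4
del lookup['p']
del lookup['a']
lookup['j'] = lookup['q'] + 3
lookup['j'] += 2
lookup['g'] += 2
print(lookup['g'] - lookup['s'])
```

1

lookup['q'] = 0 → {'g': 8, 'a': 6, 's': 9, 'q': 0}
lookup['p'] = lookup['s']+4 = 13 → {'g': 8, 'a': 6, 's': 9, 'q': 0, 'p': 13}
lookup['q'] = 0+4 = 4 → {'g': 8, 'a': 6, 's': 9, 'q': 4, 'p': 13}
del 'p' → {'g': 8, 'a': 6, 's': 9, 'q': 4}
del 'a' → {'g': 8, 's': 9, 'q': 4}
lookup['j'] = lookup['q']+3 = 7 → {'g': 8, 's': 9, 'q': 4, 'j': 7}
lookup['j'] = 7+2 = 9 → {'g': 8, 's': 9, 'q': 4, 'j': 9}
lookup['g'] = 8+2 = 10 → {'g': 10, 's': 9, 'q': 4, 'j': 9}
lookup['g']-lookup['s'] = 10-9 = 1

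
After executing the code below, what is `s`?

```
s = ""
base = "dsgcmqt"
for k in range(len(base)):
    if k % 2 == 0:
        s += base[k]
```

k=0: add 'd' → 'd'
k=1: skip
k=2: add 'g' → 'dg'
k=3: skip
k=4: add 'm' → 'dgm'
k=5: skip
k=6: add 't' → 'dgmt'

'dgmt'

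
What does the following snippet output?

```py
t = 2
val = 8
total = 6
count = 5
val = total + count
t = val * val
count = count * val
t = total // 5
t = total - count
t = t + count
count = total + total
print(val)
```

11

val = 6+5 = 11
t = 11*11 = 121
count = 5*11 = 55
t = 6//5 = 1
t = 6-55 = -49
t = (-49)+55 = 6
count = 6+6 = 12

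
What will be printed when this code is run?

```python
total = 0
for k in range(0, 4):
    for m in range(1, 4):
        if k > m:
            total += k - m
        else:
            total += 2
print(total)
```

22

k=0,m=1: not 0>1, total = 0+2 = 2
k=0,m=2: not 0>2, total = 2+2 = 4
k=0,m=3: not 0>3, total = 4+2 = 6
k=1,m=1: not 1>1, total = 6+2 = 8
k=1,m=2: not 1>2, total = 8+2 = 10
k=1,m=3: not 1>3, total = 10+2 = 12
k=2,m=1: 2>1, total = 12+1 = 13
k=2,m=2: not 2>2, total = 13+2 = 15
k=2,m=3: not 2>3, total = 15+2 = 17
k=3,m=1: 3>1, total = 17+2 = 19
k=3,m=2: 3>2, total = 19+1 = 20
k=3,m=3: not 3>3, total = 20+2 = 22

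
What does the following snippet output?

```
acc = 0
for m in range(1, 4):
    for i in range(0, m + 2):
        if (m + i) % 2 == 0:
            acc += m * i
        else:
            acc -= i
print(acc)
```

5

m=1,i=0: odd sum, acc = 0-0 = 0
m=1,i=1: even sum, acc = 0+1 = 1
m=1,i=2: odd sum, acc = 1-2 = -1
m=2,i=0: even sum, acc = (-1)+0 = -1
m=2,i=1: odd sum, acc = (-1)-1 = -2
m=2,i=2: even sum, acc = (-2)+4 = 2
m=2,i=3: odd sum, acc = 2-3 = -1
m=3,i=0: odd sum, acc = (-1)-0 = -1
m=3,i=1: even sum, acc = (-1)+3 = 2
m=3,i=2: odd sum, acc = 2-2 = 0
m=3,i=3: even sum, acc = 0+9 = 9
m=3,i=4: odd sum, acc = 9-4 = 5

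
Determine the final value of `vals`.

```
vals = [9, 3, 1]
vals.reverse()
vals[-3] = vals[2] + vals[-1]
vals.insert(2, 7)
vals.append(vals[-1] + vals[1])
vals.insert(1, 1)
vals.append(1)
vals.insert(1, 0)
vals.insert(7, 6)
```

[18, 0, 1, 3, 7, 9, 12, 6, 1]

reverse → [1, 3, 9]
vals[-3] = vals[2]+vals[-1] = 9+9 = 18 → [18, 3, 9]
insert 7 at 2 → [18, 3, 7, 9]
append vals[-1]+vals[1] = 9+3 = 12 → [18, 3, 7, 9, 12]
insert 1 at 1 → [18, 1, 3, 7, 9, 12]
append 1 → [18, 1, 3, 7, 9, 12, 1]
insert 0 at 1 → [18, 0, 1, 3, 7, 9, 12, 1]
insert 6 at 7 → [18, 0, 1, 3, 7, 9, 12, 6, 1]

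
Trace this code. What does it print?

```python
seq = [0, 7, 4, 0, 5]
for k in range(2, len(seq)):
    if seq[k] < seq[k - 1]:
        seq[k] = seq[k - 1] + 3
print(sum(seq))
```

k=2: 4<7, seq[2] = 7+3 = 10 → [0, 7, 10, 0, 5]
k=3: 0<10, seq[3] = 10+3 = 13 → [0, 7, 10, 13, 5]
k=4: 5<13, seq[4] = 13+3 = 16 → [0, 7, 10, 13, 16]
sum = 46

46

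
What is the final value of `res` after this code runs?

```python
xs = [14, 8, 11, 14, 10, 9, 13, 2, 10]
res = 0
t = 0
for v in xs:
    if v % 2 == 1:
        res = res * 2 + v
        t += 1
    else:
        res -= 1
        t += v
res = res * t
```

v=14: not odd, res = 0-1 = -1; t=14
v=8: not odd, res = (-1)-1 = -2; t=22
v=11: odd, res = (-2)*2+11 = 7; t=23
v=14: not odd, res = 7-1 = 6; t=37
v=10: not odd, res = 6-1 = 5; t=47
v=9: odd, res = 5*2+9 = 19; t=48
v=13: odd, res = 19*2+13 = 51; t=49
v=2: not odd, res = 51-1 = 50; t=51
v=10: not odd, res = 50-1 = 49; t=61
res*t = 49*61 = 2989

2989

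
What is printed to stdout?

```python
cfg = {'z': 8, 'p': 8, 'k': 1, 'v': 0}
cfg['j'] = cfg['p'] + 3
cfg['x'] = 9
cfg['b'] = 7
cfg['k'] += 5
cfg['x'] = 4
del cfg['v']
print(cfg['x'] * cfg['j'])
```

cfg['j'] = cfg['p']+3 = 11 → {'z': 8, 'p': 8, 'k': 1, 'v': 0, 'j': 11}
cfg['x'] = 9 → {'z': 8, 'p': 8, 'k': 1, 'v': 0, 'j': 11, 'x': 9}
cfg['b'] = 7 → {'z': 8, 'p': 8, 'k': 1, 'v': 0, 'j': 11, 'x': 9, 'b': 7}
cfg['k'] = 1+5 = 6 → {'z': 8, 'p': 8, 'k': 6, 'v': 0, 'j': 11, 'x': 9, 'b': 7}
cfg['x'] = 4 → {'z': 8, 'p': 8, 'k': 6, 'v': 0, 'j': 11, 'x': 4, 'b': 7}
del 'v' → {'z': 8, 'p': 8, 'k': 6, 'j': 11, 'x': 4, 'b': 7}
cfg['x']*cfg['j'] = 4*11 = 44

44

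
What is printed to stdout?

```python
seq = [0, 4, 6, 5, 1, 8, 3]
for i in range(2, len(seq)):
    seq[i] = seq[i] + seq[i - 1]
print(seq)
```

[0, 4, 10, 15, 16, 24, 27]

i=2: seq[2] = 6+4 = 10 → [0, 4, 10, 5, 1, 8, 3]
i=3: seq[3] = 5+10 = 15 → [0, 4, 10, 15, 1, 8, 3]
i=4: seq[4] = 1+15 = 16 → [0, 4, 10, 15, 16, 8, 3]
i=5: seq[5] = 8+16 = 24 → [0, 4, 10, 15, 16, 24, 3]
i=6: seq[6] = 3+24 = 27 → [0, 4, 10, 15, 16, 24, 27]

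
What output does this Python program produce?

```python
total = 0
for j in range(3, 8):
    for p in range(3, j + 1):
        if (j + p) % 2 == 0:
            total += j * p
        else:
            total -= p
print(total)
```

j=3,p=3: even sum, total = 0+9 = 9
j=4,p=3: odd sum, total = 9-3 = 6
j=4,p=4: even sum, total = 6+16 = 22
j=5,p=3: even sum, total = 22+15 = 37
j=5,p=4: odd sum, total = 37-4 = 33
j=5,p=5: even sum, total = 33+25 = 58
j=6,p=3: odd sum, total = 58-3 = 55
j=6,p=4: even sum, total = 55+24 = 79
j=6,p=5: odd sum, total = 79-5 = 74
j=6,p=6: even sum, total = 74+36 = 110
j=7,p=3: even sum, total = 110+21 = 131
j=7,p=4: odd sum, total = 131-4 = 127
j=7,p=5: even sum, total = 127+35 = 162
j=7,p=6: odd sum, total = 162-6 = 156
j=7,p=7: even sum, total = 156+49 = 205

205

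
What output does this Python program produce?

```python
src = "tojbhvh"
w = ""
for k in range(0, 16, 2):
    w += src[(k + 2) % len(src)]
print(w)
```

jhhobvtj

k=0: add src[2]='j' → 'j'
k=2: add src[4]='h' → 'jh'
k=4: add src[6]='h' → 'jhh'
k=6: add src[1]='o' → 'jhho'
k=8: add src[3]='b' → 'jhhob'
k=10: add src[5]='v' → 'jhhobv'
k=12: add src[0]='t' → 'jhhobvt'
k=14: add src[2]='j' → 'jhhobvtj'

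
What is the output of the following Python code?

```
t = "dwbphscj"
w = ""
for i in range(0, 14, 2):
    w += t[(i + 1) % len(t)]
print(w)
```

wpsjwps

i=0: add t[1]='w' → 'w'
i=2: add t[3]='p' → 'wp'
i=4: add t[5]='s' → 'wps'
i=6: add t[7]='j' → 'wpsj'
i=8: add t[1]='w' → 'wpsjw'
i=10: add t[3]='p' → 'wpsjwp'
i=12: add t[5]='s' → 'wpsjwps'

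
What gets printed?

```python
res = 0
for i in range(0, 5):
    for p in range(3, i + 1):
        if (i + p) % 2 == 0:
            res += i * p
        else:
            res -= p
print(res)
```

i=3,p=3: even sum, res = 0+9 = 9
i=4,p=3: odd sum, res = 9-3 = 6
i=4,p=4: even sum, res = 6+16 = 22

22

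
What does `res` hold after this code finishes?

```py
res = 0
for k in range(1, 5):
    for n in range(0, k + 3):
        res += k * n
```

155

k=1,n=0: res = 0+0 = 0
k=1,n=1: res = 0+1 = 1
k=1,n=2: res = 1+2 = 3
k=1,n=3: res = 3+3 = 6
k=2,n=0: res = 6+0 = 6
k=2,n=1: res = 6+2 = 8
k=2,n=2: res = 8+4 = 12
k=2,n=3: res = 12+6 = 18
k=2,n=4: res = 18+8 = 26
k=3,n=0: res = 26+0 = 26
k=3,n=1: res = 26+3 = 29
k=3,n=2: res = 29+6 = 35
k=3,n=3: res = 35+9 = 44
k=3,n=4: res = 44+12 = 56
k=3,n=5: res = 56+15 = 71
k=4,n=0: res = 71+0 = 71
k=4,n=1: res = 71+4 = 75
k=4,n=2: res = 75+8 = 83
k=4,n=3: res = 83+12 = 95
k=4,n=4: res = 95+16 = 111
k=4,n=5: res = 111+20 = 131
k=4,n=6: res = 131+24 = 155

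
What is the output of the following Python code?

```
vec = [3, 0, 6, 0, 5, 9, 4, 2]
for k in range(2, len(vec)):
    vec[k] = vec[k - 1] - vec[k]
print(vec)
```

k=2: vec[2] = 0-6 = -6 → [3, 0, -6, 0, 5, 9, 4, 2]
k=3: vec[3] = (-6)-0 = -6 → [3, 0, -6, -6, 5, 9, 4, 2]
k=4: vec[4] = (-6)-5 = -11 → [3, 0, -6, -6, -11, 9, 4, 2]
k=5: vec[5] = (-11)-9 = -20 → [3, 0, -6, -6, -11, -20, 4, 2]
k=6: vec[6] = (-20)-4 = -24 → [3, 0, -6, -6, -11, -20, -24, 2]
k=7: vec[7] = (-24)-2 = -26 → [3, 0, -6, -6, -11, -20, -24, -26]

[3, 0, -6, -6, -11, -20, -24, -26]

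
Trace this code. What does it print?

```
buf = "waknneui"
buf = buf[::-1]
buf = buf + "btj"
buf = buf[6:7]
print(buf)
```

reverse → 'iuennkaw'
+ 'btj' → 'iuennkawbtj'
slice [6:7] → 'a'

a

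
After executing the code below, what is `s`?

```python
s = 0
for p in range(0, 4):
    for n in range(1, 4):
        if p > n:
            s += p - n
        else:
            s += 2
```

22

p=0,n=1: not 0>1, s = 0+2 = 2
p=0,n=2: not 0>2, s = 2+2 = 4
p=0,n=3: not 0>3, s = 4+2 = 6
p=1,n=1: not 1>1, s = 6+2 = 8
p=1,n=2: not 1>2, s = 8+2 = 10
p=1,n=3: not 1>3, s = 10+2 = 12
p=2,n=1: 2>1, s = 12+1 = 13
p=2,n=2: not 2>2, s = 13+2 = 15
p=2,n=3: not 2>3, s = 15+2 = 17
p=3,n=1: 3>1, s = 17+2 = 19
p=3,n=2: 3>2, s = 19+1 = 20
p=3,n=3: not 3>3, s = 20+2 = 22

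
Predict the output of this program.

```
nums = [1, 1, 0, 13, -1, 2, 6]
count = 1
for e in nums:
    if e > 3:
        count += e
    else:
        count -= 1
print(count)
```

e=1: not >3, count = 1-1 = 0
e=1: not >3, count = 0-1 = -1
e=0: not >3, count = (-1)-1 = -2
e=13: >3, count = (-2)+13 = 11
e=-1: not >3, count = 11-1 = 10
e=2: not >3, count = 10-1 = 9
e=6: >3, count = 9+6 = 15

15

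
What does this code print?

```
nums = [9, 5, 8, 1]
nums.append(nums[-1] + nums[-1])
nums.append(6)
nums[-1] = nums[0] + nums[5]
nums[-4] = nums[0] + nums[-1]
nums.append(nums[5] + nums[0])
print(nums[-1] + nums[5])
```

39

append nums[-1]+nums[-1] = 1+1 = 2 → [9, 5, 8, 1, 2]
append 6 → [9, 5, 8, 1, 2, 6]
nums[-1] = nums[0]+nums[5] = 9+6 = 15 → [9, 5, 8, 1, 2, 15]
nums[-4] = nums[0]+nums[-1] = 9+15 = 24 → [9, 5, 24, 1, 2, 15]
append nums[5]+nums[0] = 15+9 = 24 → [9, 5, 24, 1, 2, 15, 24]
nums[-1]+nums[5] = 24+15 = 39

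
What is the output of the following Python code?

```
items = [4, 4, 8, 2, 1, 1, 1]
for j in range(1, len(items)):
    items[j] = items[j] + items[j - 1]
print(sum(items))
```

j=1: items[1] = 4+4 = 8 → [4, 8, 8, 2, 1, 1, 1]
j=2: items[2] = 8+8 = 16 → [4, 8, 16, 2, 1, 1, 1]
j=3: items[3] = 2+16 = 18 → [4, 8, 16, 18, 1, 1, 1]
j=4: items[4] = 1+18 = 19 → [4, 8, 16, 18, 19, 1, 1]
j=5: items[5] = 1+19 = 20 → [4, 8, 16, 18, 19, 20, 1]
j=6: items[6] = 1+20 = 21 → [4, 8, 16, 18, 19, 20, 21]
sum = 106

106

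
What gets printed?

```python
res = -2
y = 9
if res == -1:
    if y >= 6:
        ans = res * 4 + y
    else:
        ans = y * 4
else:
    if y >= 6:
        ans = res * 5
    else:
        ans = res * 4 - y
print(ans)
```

-10

res=-2, y=9
res == -1 is False; y >= 6 is True
→ ans = res * 5 = -10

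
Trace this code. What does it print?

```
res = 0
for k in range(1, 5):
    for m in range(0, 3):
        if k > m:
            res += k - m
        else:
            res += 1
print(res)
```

22

k=1,m=0: 1>0, res = 0+1 = 1
k=1,m=1: not 1>1, res = 1+1 = 2
k=1,m=2: not 1>2, res = 2+1 = 3
k=2,m=0: 2>0, res = 3+2 = 5
k=2,m=1: 2>1, res = 5+1 = 6
k=2,m=2: not 2>2, res = 6+1 = 7
k=3,m=0: 3>0, res = 7+3 = 10
k=3,m=1: 3>1, res = 10+2 = 12
k=3,m=2: 3>2, res = 12+1 = 13
k=4,m=0: 4>0, res = 13+4 = 17
k=4,m=1: 4>1, res = 17+3 = 20
k=4,m=2: 4>2, res = 20+2 = 22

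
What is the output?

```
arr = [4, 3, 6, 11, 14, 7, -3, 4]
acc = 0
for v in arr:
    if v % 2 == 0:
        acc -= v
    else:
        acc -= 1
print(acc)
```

v=4: even, acc = 0-4 = -4
v=3: not even, acc = (-4)-1 = -5
v=6: even, acc = (-5)-6 = -11
v=11: not even, acc = (-11)-1 = -12
v=14: even, acc = (-12)-14 = -26
v=7: not even, acc = (-26)-1 = -27
v=-3: not even, acc = (-27)-1 = -28
v=4: even, acc = (-28)-4 = -32

-32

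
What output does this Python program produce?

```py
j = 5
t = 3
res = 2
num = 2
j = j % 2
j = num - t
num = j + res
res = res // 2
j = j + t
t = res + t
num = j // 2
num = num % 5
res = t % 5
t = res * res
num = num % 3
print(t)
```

16

j = 5%2 = 1
j = 2-3 = -1
num = (-1)+2 = 1
res = 2//2 = 1
j = (-1)+3 = 2
t = 1+3 = 4
num = 2//2 = 1
num = 1%5 = 1
res = 4%5 = 4
t = 4*4 = 16
num = 1%3 = 1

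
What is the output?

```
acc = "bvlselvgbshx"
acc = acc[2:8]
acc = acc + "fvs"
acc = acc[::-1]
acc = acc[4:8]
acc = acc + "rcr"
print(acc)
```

vlesrcr

slice [2:8] → 'lselvg'
+ 'fvs' → 'lselvgfvs'
reverse → 'svfgvlesl'
slice [4:8] → 'vles'
+ 'rcr' → 'vlesrcr'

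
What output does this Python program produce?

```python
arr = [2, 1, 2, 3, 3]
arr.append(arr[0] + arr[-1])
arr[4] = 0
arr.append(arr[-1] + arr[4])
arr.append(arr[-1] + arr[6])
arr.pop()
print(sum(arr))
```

18

append arr[0]+arr[-1] = 2+3 = 5 → [2, 1, 2, 3, 3, 5]
arr[4] = 0 → [2, 1, 2, 3, 0, 5]
append arr[-1]+arr[4] = 5+0 = 5 → [2, 1, 2, 3, 0, 5, 5]
append arr[-1]+arr[6] = 5+5 = 10 → [2, 1, 2, 3, 0, 5, 5, 10]
pop() removes 10 → [2, 1, 2, 3, 0, 5, 5]
sum = 18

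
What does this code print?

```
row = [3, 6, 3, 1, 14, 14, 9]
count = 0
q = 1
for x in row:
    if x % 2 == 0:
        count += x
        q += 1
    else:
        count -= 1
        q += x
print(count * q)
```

x=3: not even, count = 0-1 = -1; q=4
x=6: even, count = (-1)+6 = 5; q=5
x=3: not even, count = 5-1 = 4; q=8
x=1: not even, count = 4-1 = 3; q=9
x=14: even, count = 3+14 = 17; q=10
x=14: even, count = 17+14 = 31; q=11
x=9: not even, count = 31-1 = 30; q=20
count*q = 30*20 = 600

600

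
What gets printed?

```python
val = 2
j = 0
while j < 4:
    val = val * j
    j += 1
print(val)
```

0

j=0: val = 2*0 = 0
j=1: val = 0*1 = 0
j=2: val = 0*2 = 0
j=3: val = 0*3 = 0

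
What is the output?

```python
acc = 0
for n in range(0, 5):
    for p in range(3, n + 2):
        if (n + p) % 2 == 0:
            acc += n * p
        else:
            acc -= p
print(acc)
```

10

n=2,p=3: odd sum, acc = 0-3 = -3
n=3,p=3: even sum, acc = (-3)+9 = 6
n=3,p=4: odd sum, acc = 6-4 = 2
n=4,p=3: odd sum, acc = 2-3 = -1
n=4,p=4: even sum, acc = (-1)+16 = 15
n=4,p=5: odd sum, acc = 15-5 = 10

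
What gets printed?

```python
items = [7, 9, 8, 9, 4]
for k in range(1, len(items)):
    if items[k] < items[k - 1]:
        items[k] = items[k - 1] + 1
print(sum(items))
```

49

k=1: 9>=7, unchanged → [7, 9, 8, 9, 4]
k=2: 8<9, items[2] = 9+1 = 10 → [7, 9, 10, 9, 4]
k=3: 9<10, items[3] = 10+1 = 11 → [7, 9, 10, 11, 4]
k=4: 4<11, items[4] = 11+1 = 12 → [7, 9, 10, 11, 12]
sum = 49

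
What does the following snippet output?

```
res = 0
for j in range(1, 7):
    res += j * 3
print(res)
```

63

j=1: res = 0+1*3 = 3
j=2: res = 3+2*3 = 9
j=3: res = 9+3*3 = 18
j=4: res = 18+4*3 = 30
j=5: res = 30+5*3 = 45
j=6: res = 45+6*3 = 63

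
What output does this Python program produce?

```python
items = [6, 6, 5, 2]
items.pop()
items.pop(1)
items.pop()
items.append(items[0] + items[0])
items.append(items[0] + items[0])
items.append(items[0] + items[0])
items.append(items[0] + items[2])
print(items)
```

[6, 12, 12, 12, 18]

pop() removes 2 → [6, 6, 5]
pop(1) removes 6 → [6, 5]
pop() removes 5 → [6]
append items[0]+items[0] = 6+6 = 12 → [6, 12]
append items[0]+items[0] = 6+6 = 12 → [6, 12, 12]
append items[0]+items[0] = 6+6 = 12 → [6, 12, 12, 12]
append items[0]+items[2] = 6+12 = 18 → [6, 12, 12, 12, 18]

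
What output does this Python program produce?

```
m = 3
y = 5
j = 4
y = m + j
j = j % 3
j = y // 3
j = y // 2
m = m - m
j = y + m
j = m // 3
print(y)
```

7

y = 3+4 = 7
j = 4%3 = 1
j = 7//3 = 2
j = 7//2 = 3
m = 3-3 = 0
j = 7+0 = 7
j = 0//3 = 0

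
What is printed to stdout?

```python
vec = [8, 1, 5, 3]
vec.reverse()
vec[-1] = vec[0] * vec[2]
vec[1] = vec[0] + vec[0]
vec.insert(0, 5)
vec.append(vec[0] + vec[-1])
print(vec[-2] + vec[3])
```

4

reverse → [3, 5, 1, 8]
vec[-1] = vec[0]*vec[2] = 3*1 = 3 → [3, 5, 1, 3]
vec[1] = vec[0]+vec[0] = 3+3 = 6 → [3, 6, 1, 3]
insert 5 at 0 → [5, 3, 6, 1, 3]
append vec[0]+vec[-1] = 5+3 = 8 → [5, 3, 6, 1, 3, 8]
vec[-2]+vec[3] = 3+1 = 4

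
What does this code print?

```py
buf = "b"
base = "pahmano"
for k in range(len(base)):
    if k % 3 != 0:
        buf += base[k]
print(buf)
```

k=0: skip
k=1: add 'a' → 'ba'
k=2: add 'h' → 'bah'
k=3: skip
k=4: add 'a' → 'baha'
k=5: add 'n' → 'bahan'
k=6: skip

bahan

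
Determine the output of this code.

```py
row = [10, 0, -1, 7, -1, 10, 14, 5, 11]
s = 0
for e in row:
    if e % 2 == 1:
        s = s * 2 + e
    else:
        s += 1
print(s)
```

e=10: not odd, s = 0+1 = 1
e=0: not odd, s = 1+1 = 2
e=-1: odd, s = 2*2+(-1) = 3
e=7: odd, s = 3*2+7 = 13
e=-1: odd, s = 13*2+(-1) = 25
e=10: not odd, s = 25+1 = 26
e=14: not odd, s = 26+1 = 27
e=5: odd, s = 27*2+5 = 59
e=11: odd, s = 59*2+11 = 129

129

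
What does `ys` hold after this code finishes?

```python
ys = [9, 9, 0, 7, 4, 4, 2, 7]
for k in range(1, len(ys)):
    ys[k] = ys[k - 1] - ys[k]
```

k=1: ys[1] = 9-9 = 0 → [9, 0, 0, 7, 4, 4, 2, 7]
k=2: ys[2] = 0-0 = 0 → [9, 0, 0, 7, 4, 4, 2, 7]
k=3: ys[3] = 0-7 = -7 → [9, 0, 0, -7, 4, 4, 2, 7]
k=4: ys[4] = (-7)-4 = -11 → [9, 0, 0, -7, -11, 4, 2, 7]
k=5: ys[5] = (-11)-4 = -15 → [9, 0, 0, -7, -11, -15, 2, 7]
k=6: ys[6] = (-15)-2 = -17 → [9, 0, 0, -7, -11, -15, -17, 7]
k=7: ys[7] = (-17)-7 = -24 → [9, 0, 0, -7, -11, -15, -17, -24]

[9, 0, 0, -7, -11, -15, -17, -24]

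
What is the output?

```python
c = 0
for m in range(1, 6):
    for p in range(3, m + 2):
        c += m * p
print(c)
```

m=2,p=3: c = 0+6 = 6
m=3,p=3: c = 6+9 = 15
m=3,p=4: c = 15+12 = 27
m=4,p=3: c = 27+12 = 39
m=4,p=4: c = 39+16 = 55
m=4,p=5: c = 55+20 = 75
m=5,p=3: c = 75+15 = 90
m=5,p=4: c = 90+20 = 110
m=5,p=5: c = 110+25 = 135
m=5,p=6: c = 135+30 = 165

165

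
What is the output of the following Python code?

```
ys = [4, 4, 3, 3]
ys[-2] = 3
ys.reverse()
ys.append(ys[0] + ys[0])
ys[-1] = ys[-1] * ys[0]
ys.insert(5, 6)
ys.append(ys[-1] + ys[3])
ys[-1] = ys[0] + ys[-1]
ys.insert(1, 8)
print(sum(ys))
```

59

ys[-2] = 3 → [4, 4, 3, 3]
reverse → [3, 3, 4, 4]
append ys[0]+ys[0] = 3+3 = 6 → [3, 3, 4, 4, 6]
ys[-1] = ys[-1]*ys[0] = 6*3 = 18 → [3, 3, 4, 4, 18]
insert 6 at 5 → [3, 3, 4, 4, 18, 6]
append ys[-1]+ys[3] = 6+4 = 10 → [3, 3, 4, 4, 18, 6, 10]
ys[-1] = ys[0]+ys[-1] = 3+10 = 13 → [3, 3, 4, 4, 18, 6, 13]
insert 8 at 1 → [3, 8, 3, 4, 4, 18, 6, 13]
sum = 59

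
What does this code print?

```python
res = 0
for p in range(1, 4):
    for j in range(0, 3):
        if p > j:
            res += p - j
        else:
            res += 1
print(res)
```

13

p=1,j=0: 1>0, res = 0+1 = 1
p=1,j=1: not 1>1, res = 1+1 = 2
p=1,j=2: not 1>2, res = 2+1 = 3
p=2,j=0: 2>0, res = 3+2 = 5
p=2,j=1: 2>1, res = 5+1 = 6
p=2,j=2: not 2>2, res = 6+1 = 7
p=3,j=0: 3>0, res = 7+3 = 10
p=3,j=1: 3>1, res = 10+2 = 12
p=3,j=2: 3>2, res = 12+1 = 13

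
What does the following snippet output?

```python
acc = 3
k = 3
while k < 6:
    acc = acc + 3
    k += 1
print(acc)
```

k=3: acc = 3+3 = 6
k=4: acc = 6+3 = 9
k=5: acc = 9+3 = 12

12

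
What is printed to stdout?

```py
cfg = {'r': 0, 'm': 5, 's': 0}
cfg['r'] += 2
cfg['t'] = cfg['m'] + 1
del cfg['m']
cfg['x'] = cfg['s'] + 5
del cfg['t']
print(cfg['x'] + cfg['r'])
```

cfg['r'] = 0+2 = 2 → {'r': 2, 'm': 5, 's': 0}
cfg['t'] = cfg['m']+1 = 6 → {'r': 2, 'm': 5, 's': 0, 't': 6}
del 'm' → {'r': 2, 's': 0, 't': 6}
cfg['x'] = cfg['s']+5 = 5 → {'r': 2, 's': 0, 't': 6, 'x': 5}
del 't' → {'r': 2, 's': 0, 'x': 5}
cfg['x']+cfg['r'] = 5+2 = 7

7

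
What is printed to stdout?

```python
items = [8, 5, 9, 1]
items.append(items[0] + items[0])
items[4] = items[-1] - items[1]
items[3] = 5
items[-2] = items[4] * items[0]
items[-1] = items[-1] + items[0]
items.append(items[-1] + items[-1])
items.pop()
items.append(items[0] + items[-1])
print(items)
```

[8, 5, 9, 88, 19, 27]

append items[0]+items[0] = 8+8 = 16 → [8, 5, 9, 1, 16]
items[4] = items[-1]-items[1] = 16-5 = 11 → [8, 5, 9, 1, 11]
items[3] = 5 → [8, 5, 9, 5, 11]
items[-2] = items[4]*items[0] = 11*8 = 88 → [8, 5, 9, 88, 11]
items[-1] = items[-1]+items[0] = 11+8 = 19 → [8, 5, 9, 88, 19]
append items[-1]+items[-1] = 19+19 = 38 → [8, 5, 9, 88, 19, 38]
pop() removes 38 → [8, 5, 9, 88, 19]
append items[0]+items[-1] = 8+19 = 27 → [8, 5, 9, 88, 19, 27]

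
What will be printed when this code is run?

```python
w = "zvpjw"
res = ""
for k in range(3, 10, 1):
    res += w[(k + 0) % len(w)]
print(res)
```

k=3: add w[3]='j' → 'j'
k=4: add w[4]='w' → 'jw'
k=5: add w[0]='z' → 'jwz'
k=6: add w[1]='v' → 'jwzv'
k=7: add w[2]='p' → 'jwzvp'
k=8: add w[3]='j' → 'jwzvpj'
k=9: add w[4]='w' → 'jwzvpjw'

jwzvpjw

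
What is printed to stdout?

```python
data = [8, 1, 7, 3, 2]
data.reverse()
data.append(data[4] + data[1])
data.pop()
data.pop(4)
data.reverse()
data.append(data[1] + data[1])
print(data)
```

reverse → [2, 3, 7, 1, 8]
append data[4]+data[1] = 8+3 = 11 → [2, 3, 7, 1, 8, 11]
pop() removes 11 → [2, 3, 7, 1, 8]
pop(4) removes 8 → [2, 3, 7, 1]
reverse → [1, 7, 3, 2]
append data[1]+data[1] = 7+7 = 14 → [1, 7, 3, 2, 14]

[1, 7, 3, 2, 14]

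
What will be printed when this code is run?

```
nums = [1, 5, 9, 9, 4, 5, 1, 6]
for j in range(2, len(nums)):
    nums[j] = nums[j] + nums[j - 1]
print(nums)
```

[1, 5, 14, 23, 27, 32, 33, 39]

j=2: nums[2] = 9+5 = 14 → [1, 5, 14, 9, 4, 5, 1, 6]
j=3: nums[3] = 9+14 = 23 → [1, 5, 14, 23, 4, 5, 1, 6]
j=4: nums[4] = 4+23 = 27 → [1, 5, 14, 23, 27, 5, 1, 6]
j=5: nums[5] = 5+27 = 32 → [1, 5, 14, 23, 27, 32, 1, 6]
j=6: nums[6] = 1+32 = 33 → [1, 5, 14, 23, 27, 32, 33, 6]
j=7: nums[7] = 6+33 = 39 → [1, 5, 14, 23, 27, 32, 33, 39]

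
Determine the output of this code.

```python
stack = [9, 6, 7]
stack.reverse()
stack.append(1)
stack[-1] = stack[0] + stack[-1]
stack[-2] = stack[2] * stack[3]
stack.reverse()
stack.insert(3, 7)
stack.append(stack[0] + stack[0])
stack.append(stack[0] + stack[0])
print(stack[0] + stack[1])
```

reverse → [7, 6, 9]
append 1 → [7, 6, 9, 1]
stack[-1] = stack[0]+stack[-1] = 7+1 = 8 → [7, 6, 9, 8]
stack[-2] = stack[2]*stack[3] = 9*8 = 72 → [7, 6, 72, 8]
reverse → [8, 72, 6, 7]
insert 7 at 3 → [8, 72, 6, 7, 7]
append stack[0]+stack[0] = 8+8 = 16 → [8, 72, 6, 7, 7, 16]
append stack[0]+stack[0] = 8+8 = 16 → [8, 72, 6, 7, 7, 16, 16]
stack[0]+stack[1] = 8+72 = 80

80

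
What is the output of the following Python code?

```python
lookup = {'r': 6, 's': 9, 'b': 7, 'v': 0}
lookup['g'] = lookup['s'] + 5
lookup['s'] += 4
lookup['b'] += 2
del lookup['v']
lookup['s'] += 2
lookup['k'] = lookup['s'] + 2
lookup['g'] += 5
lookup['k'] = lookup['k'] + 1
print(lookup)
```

{'r': 6, 's': 15, 'b': 9, 'g': 19, 'k': 18}

lookup['g'] = lookup['s']+5 = 14 → {'r': 6, 's': 9, 'b': 7, 'v': 0, 'g': 14}
lookup['s'] = 9+4 = 13 → {'r': 6, 's': 13, 'b': 7, 'v': 0, 'g': 14}
lookup['b'] = 7+2 = 9 → {'r': 6, 's': 13, 'b': 9, 'v': 0, 'g': 14}
del 'v' → {'r': 6, 's': 13, 'b': 9, 'g': 14}
lookup['s'] = 13+2 = 15 → {'r': 6, 's': 15, 'b': 9, 'g': 14}
lookup['k'] = lookup['s']+2 = 17 → {'r': 6, 's': 15, 'b': 9, 'g': 14, 'k': 17}
lookup['g'] = 14+5 = 19 → {'r': 6, 's': 15, 'b': 9, 'g': 19, 'k': 17}
lookup['k'] = lookup['k']+1 = 18 → {'r': 6, 's': 15, 'b': 9, 'g': 19, 'k': 18}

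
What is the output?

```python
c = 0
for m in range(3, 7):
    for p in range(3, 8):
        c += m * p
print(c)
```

450

m=3,p=3: c = 0+9 = 9
m=3,p=4: c = 9+12 = 21
m=3,p=5: c = 21+15 = 36
m=3,p=6: c = 36+18 = 54
m=3,p=7: c = 54+21 = 75
m=4,p=3: c = 75+12 = 87
m=4,p=4: c = 87+16 = 103
m=4,p=5: c = 103+20 = 123
m=4,p=6: c = 123+24 = 147
m=4,p=7: c = 147+28 = 175
m=5,p=3: c = 175+15 = 190
m=5,p=4: c = 190+20 = 210
m=5,p=5: c = 210+25 = 235
m=5,p=6: c = 235+30 = 265
m=5,p=7: c = 265+35 = 300
m=6,p=3: c = 300+18 = 318
m=6,p=4: c = 318+24 = 342
m=6,p=5: c = 342+30 = 372
m=6,p=6: c = 372+36 = 408
m=6,p=7: c = 408+42 = 450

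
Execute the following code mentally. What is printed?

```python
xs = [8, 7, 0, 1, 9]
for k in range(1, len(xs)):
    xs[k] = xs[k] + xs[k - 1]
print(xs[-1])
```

25

k=1: xs[1] = 7+8 = 15 → [8, 15, 0, 1, 9]
k=2: xs[2] = 0+15 = 15 → [8, 15, 15, 1, 9]
k=3: xs[3] = 1+15 = 16 → [8, 15, 15, 16, 9]
k=4: xs[4] = 9+16 = 25 → [8, 15, 15, 16, 25]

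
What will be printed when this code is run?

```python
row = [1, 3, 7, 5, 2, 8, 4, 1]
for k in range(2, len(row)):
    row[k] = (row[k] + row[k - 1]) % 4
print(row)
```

[1, 3, 2, 3, 1, 1, 1, 2]

k=2: row[2] = (7+3)%4 = 2 → [1, 3, 2, 5, 2, 8, 4, 1]
k=3: row[3] = (5+2)%4 = 3 → [1, 3, 2, 3, 2, 8, 4, 1]
k=4: row[4] = (2+3)%4 = 1 → [1, 3, 2, 3, 1, 8, 4, 1]
k=5: row[5] = (8+1)%4 = 1 → [1, 3, 2, 3, 1, 1, 4, 1]
k=6: row[6] = (4+1)%4 = 1 → [1, 3, 2, 3, 1, 1, 1, 1]
k=7: row[7] = (1+1)%4 = 2 → [1, 3, 2, 3, 1, 1, 1, 2]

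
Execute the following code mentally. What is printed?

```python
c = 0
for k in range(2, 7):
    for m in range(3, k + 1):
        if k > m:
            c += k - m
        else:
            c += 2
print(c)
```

k=3,m=3: not 3>3, c = 0+2 = 2
k=4,m=3: 4>3, c = 2+1 = 3
k=4,m=4: not 4>4, c = 3+2 = 5
k=5,m=3: 5>3, c = 5+2 = 7
k=5,m=4: 5>4, c = 7+1 = 8
k=5,m=5: not 5>5, c = 8+2 = 10
k=6,m=3: 6>3, c = 10+3 = 13
k=6,m=4: 6>4, c = 13+2 = 15
k=6,m=5: 6>5, c = 15+1 = 16
k=6,m=6: not 6>6, c = 16+2 = 18

18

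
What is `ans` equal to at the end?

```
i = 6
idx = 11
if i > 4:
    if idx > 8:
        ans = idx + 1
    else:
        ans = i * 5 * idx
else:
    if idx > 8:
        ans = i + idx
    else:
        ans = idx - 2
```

i=6, idx=11
i > 4 is True; idx > 8 is True
→ ans = idx + 1 = 12

12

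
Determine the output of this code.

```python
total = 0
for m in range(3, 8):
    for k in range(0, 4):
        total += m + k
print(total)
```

130

m=3,k=0: total = 0+3 = 3
m=3,k=1: total = 3+4 = 7
m=3,k=2: total = 7+5 = 12
m=3,k=3: total = 12+6 = 18
m=4,k=0: total = 18+4 = 22
m=4,k=1: total = 22+5 = 27
m=4,k=2: total = 27+6 = 33
m=4,k=3: total = 33+7 = 40
m=5,k=0: total = 40+5 = 45
m=5,k=1: total = 45+6 = 51
m=5,k=2: total = 51+7 = 58
m=5,k=3: total = 58+8 = 66
m=6,k=0: total = 66+6 = 72
m=6,k=1: total = 72+7 = 79
m=6,k=2: total = 79+8 = 87
m=6,k=3: total = 87+9 = 96
m=7,k=0: total = 96+7 = 103
m=7,k=1: total = 103+8 = 111
m=7,k=2: total = 111+9 = 120
m=7,k=3: total = 120+10 = 130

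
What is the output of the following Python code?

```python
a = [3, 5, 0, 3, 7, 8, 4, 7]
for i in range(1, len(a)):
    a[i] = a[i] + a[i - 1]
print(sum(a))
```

141

i=1: a[1] = 5+3 = 8 → [3, 8, 0, 3, 7, 8, 4, 7]
i=2: a[2] = 0+8 = 8 → [3, 8, 8, 3, 7, 8, 4, 7]
i=3: a[3] = 3+8 = 11 → [3, 8, 8, 11, 7, 8, 4, 7]
i=4: a[4] = 7+11 = 18 → [3, 8, 8, 11, 18, 8, 4, 7]
i=5: a[5] = 8+18 = 26 → [3, 8, 8, 11, 18, 26, 4, 7]
i=6: a[6] = 4+26 = 30 → [3, 8, 8, 11, 18, 26, 30, 7]
i=7: a[7] = 7+30 = 37 → [3, 8, 8, 11, 18, 26, 30, 37]
sum = 141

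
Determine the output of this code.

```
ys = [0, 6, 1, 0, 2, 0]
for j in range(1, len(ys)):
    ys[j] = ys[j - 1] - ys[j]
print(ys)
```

j=1: ys[1] = 0-6 = -6 → [0, -6, 1, 0, 2, 0]
j=2: ys[2] = (-6)-1 = -7 → [0, -6, -7, 0, 2, 0]
j=3: ys[3] = (-7)-0 = -7 → [0, -6, -7, -7, 2, 0]
j=4: ys[4] = (-7)-2 = -9 → [0, -6, -7, -7, -9, 0]
j=5: ys[5] = (-9)-0 = -9 → [0, -6, -7, -7, -9, -9]

[0, -6, -7, -7, -9, -9]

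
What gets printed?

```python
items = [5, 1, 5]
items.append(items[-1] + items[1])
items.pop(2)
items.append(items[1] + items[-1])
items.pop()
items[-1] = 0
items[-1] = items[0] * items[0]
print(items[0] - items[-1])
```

append items[-1]+items[1] = 5+1 = 6 → [5, 1, 5, 6]
pop(2) removes 5 → [5, 1, 6]
append items[1]+items[-1] = 1+6 = 7 → [5, 1, 6, 7]
pop() removes 7 → [5, 1, 6]
items[-1] = 0 → [5, 1, 0]
items[-1] = items[0]*items[0] = 5*5 = 25 → [5, 1, 25]
items[0]-items[-1] = 5-25 = -20

-20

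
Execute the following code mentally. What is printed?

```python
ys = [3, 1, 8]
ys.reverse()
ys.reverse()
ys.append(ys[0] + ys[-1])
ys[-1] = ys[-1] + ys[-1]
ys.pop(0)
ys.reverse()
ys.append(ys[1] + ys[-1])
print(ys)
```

[22, 8, 1, 9]

reverse → [8, 1, 3]
reverse → [3, 1, 8]
append ys[0]+ys[-1] = 3+8 = 11 → [3, 1, 8, 11]
ys[-1] = ys[-1]+ys[-1] = 11+11 = 22 → [3, 1, 8, 22]
pop(0) removes 3 → [1, 8, 22]
reverse → [22, 8, 1]
append ys[1]+ys[-1] = 8+1 = 9 → [22, 8, 1, 9]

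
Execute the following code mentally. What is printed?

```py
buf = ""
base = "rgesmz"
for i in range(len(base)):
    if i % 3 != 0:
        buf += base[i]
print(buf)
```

gemz

i=0: skip
i=1: add 'g' → 'g'
i=2: add 'e' → 'ge'
i=3: skip
i=4: add 'm' → 'gem'
i=5: add 'z' → 'gemz'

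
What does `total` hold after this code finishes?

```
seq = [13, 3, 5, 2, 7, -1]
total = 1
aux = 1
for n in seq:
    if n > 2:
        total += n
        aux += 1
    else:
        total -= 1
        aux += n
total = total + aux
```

n=13: >2, total = 1+13 = 14; aux=2
n=3: >2, total = 14+3 = 17; aux=3
n=5: >2, total = 17+5 = 22; aux=4
n=2: not >2, total = 22-1 = 21; aux=6
n=7: >2, total = 21+7 = 28; aux=7
n=-1: not >2, total = 28-1 = 27; aux=6
total+aux = 27+6 = 33

33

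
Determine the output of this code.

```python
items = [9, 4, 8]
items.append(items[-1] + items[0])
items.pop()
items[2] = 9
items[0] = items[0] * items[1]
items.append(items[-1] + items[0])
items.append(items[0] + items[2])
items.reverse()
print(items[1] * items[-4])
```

append items[-1]+items[0] = 8+9 = 17 → [9, 4, 8, 17]
pop() removes 17 → [9, 4, 8]
items[2] = 9 → [9, 4, 9]
items[0] = items[0]*items[1] = 9*4 = 36 → [36, 4, 9]
append items[-1]+items[0] = 9+36 = 45 → [36, 4, 9, 45]
append items[0]+items[2] = 36+9 = 45 → [36, 4, 9, 45, 45]
reverse → [45, 45, 9, 4, 36]
items[1]*items[-4] = 45*45 = 2025

2025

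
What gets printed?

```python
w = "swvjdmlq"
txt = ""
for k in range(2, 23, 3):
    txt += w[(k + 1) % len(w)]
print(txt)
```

k=2: add w[3]='j' → 'j'
k=5: add w[6]='l' → 'jl'
k=8: add w[1]='w' → 'jlw'
k=11: add w[4]='d' → 'jlwd'
k=14: add w[7]='q' → 'jlwdq'
k=17: add w[2]='v' → 'jlwdqv'
k=20: add w[5]='m' → 'jlwdqvm'

jlwdqvm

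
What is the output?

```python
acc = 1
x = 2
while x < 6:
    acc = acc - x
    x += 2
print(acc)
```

-5

x=2: acc = 1-2 = -1
x=4: acc = (-1)-4 = -5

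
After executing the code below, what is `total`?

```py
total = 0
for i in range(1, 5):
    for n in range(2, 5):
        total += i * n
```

90

i=1,n=2: total = 0+2 = 2
i=1,n=3: total = 2+3 = 5
i=1,n=4: total = 5+4 = 9
i=2,n=2: total = 9+4 = 13
i=2,n=3: total = 13+6 = 19
i=2,n=4: total = 19+8 = 27
i=3,n=2: total = 27+6 = 33
i=3,n=3: total = 33+9 = 42
i=3,n=4: total = 42+12 = 54
i=4,n=2: total = 54+8 = 62
i=4,n=3: total = 62+12 = 74
i=4,n=4: total = 74+16 = 90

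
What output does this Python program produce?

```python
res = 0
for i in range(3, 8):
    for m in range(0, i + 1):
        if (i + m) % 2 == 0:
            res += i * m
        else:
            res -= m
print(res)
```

232

i=3,m=0: odd sum, res = 0-0 = 0
i=3,m=1: even sum, res = 0+3 = 3
i=3,m=2: odd sum, res = 3-2 = 1
i=3,m=3: even sum, res = 1+9 = 10
i=4,m=0: even sum, res = 10+0 = 10
i=4,m=1: odd sum, res = 10-1 = 9
i=4,m=2: even sum, res = 9+8 = 17
i=4,m=3: odd sum, res = 17-3 = 14
i=4,m=4: even sum, res = 14+16 = 30
i=5,m=0: odd sum, res = 30-0 = 30
i=5,m=1: even sum, res = 30+5 = 35
i=5,m=2: odd sum, res = 35-2 = 33
i=5,m=3: even sum, res = 33+15 = 48
i=5,m=4: odd sum, res = 48-4 = 44
i=5,m=5: even sum, res = 44+25 = 69
i=6,m=0: even sum, res = 69+0 = 69
i=6,m=1: odd sum, res = 69-1 = 68
i=6,m=2: even sum, res = 68+12 = 80
i=6,m=3: odd sum, res = 80-3 = 77
i=6,m=4: even sum, res = 77+24 = 101
i=6,m=5: odd sum, res = 101-5 = 96
i=6,m=6: even sum, res = 96+36 = 132
i=7,m=0: odd sum, res = 132-0 = 132
i=7,m=1: even sum, res = 132+7 = 139
i=7,m=2: odd sum, res = 139-2 = 137
i=7,m=3: even sum, res = 137+21 = 158
i=7,m=4: odd sum, res = 158-4 = 154
i=7,m=5: even sum, res = 154+35 = 189
i=7,m=6: odd sum, res = 189-6 = 183
i=7,m=7: even sum, res = 183+49 = 232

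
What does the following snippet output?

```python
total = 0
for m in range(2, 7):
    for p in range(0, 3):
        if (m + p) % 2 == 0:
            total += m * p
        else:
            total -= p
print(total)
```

25

m=2,p=0: even sum, total = 0+0 = 0
m=2,p=1: odd sum, total = 0-1 = -1
m=2,p=2: even sum, total = (-1)+4 = 3
m=3,p=0: odd sum, total = 3-0 = 3
m=3,p=1: even sum, total = 3+3 = 6
m=3,p=2: odd sum, total = 6-2 = 4
m=4,p=0: even sum, total = 4+0 = 4
m=4,p=1: odd sum, total = 4-1 = 3
m=4,p=2: even sum, total = 3+8 = 11
m=5,p=0: odd sum, total = 11-0 = 11
m=5,p=1: even sum, total = 11+5 = 16
m=5,p=2: odd sum, total = 16-2 = 14
m=6,p=0: even sum, total = 14+0 = 14
m=6,p=1: odd sum, total = 14-1 = 13
m=6,p=2: even sum, total = 13+12 = 25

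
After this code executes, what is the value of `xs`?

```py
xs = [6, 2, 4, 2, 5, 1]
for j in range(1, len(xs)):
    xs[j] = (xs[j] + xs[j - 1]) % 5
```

[6, 3, 2, 4, 4, 0]

j=1: xs[1] = (2+6)%5 = 3 → [6, 3, 4, 2, 5, 1]
j=2: xs[2] = (4+3)%5 = 2 → [6, 3, 2, 2, 5, 1]
j=3: xs[3] = (2+2)%5 = 4 → [6, 3, 2, 4, 5, 1]
j=4: xs[4] = (5+4)%5 = 4 → [6, 3, 2, 4, 4, 1]
j=5: xs[5] = (1+4)%5 = 0 → [6, 3, 2, 4, 4, 0]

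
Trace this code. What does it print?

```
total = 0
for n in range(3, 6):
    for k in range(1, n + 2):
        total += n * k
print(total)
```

n=3,k=1: total = 0+3 = 3
n=3,k=2: total = 3+6 = 9
n=3,k=3: total = 9+9 = 18
n=3,k=4: total = 18+12 = 30
n=4,k=1: total = 30+4 = 34
n=4,k=2: total = 34+8 = 42
n=4,k=3: total = 42+12 = 54
n=4,k=4: total = 54+16 = 70
n=4,k=5: total = 70+20 = 90
n=5,k=1: total = 90+5 = 95
n=5,k=2: total = 95+10 = 105
n=5,k=3: total = 105+15 = 120
n=5,k=4: total = 120+20 = 140
n=5,k=5: total = 140+25 = 165
n=5,k=6: total = 165+30 = 195

195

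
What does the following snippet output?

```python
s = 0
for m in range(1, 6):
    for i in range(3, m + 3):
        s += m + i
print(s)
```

120

m=1,i=3: s = 0+4 = 4
m=2,i=3: s = 4+5 = 9
m=2,i=4: s = 9+6 = 15
m=3,i=3: s = 15+6 = 21
m=3,i=4: s = 21+7 = 28
m=3,i=5: s = 28+8 = 36
m=4,i=3: s = 36+7 = 43
m=4,i=4: s = 43+8 = 51
m=4,i=5: s = 51+9 = 60
m=4,i=6: s = 60+10 = 70
m=5,i=3: s = 70+8 = 78
m=5,i=4: s = 78+9 = 87
m=5,i=5: s = 87+10 = 97
m=5,i=6: s = 97+11 = 108
m=5,i=7: s = 108+12 = 120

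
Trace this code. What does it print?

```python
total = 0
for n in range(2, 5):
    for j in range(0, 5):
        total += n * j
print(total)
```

90

n=2,j=0: total = 0+0 = 0
n=2,j=1: total = 0+2 = 2
n=2,j=2: total = 2+4 = 6
n=2,j=3: total = 6+6 = 12
n=2,j=4: total = 12+8 = 20
n=3,j=0: total = 20+0 = 20
n=3,j=1: total = 20+3 = 23
n=3,j=2: total = 23+6 = 29
n=3,j=3: total = 29+9 = 38
n=3,j=4: total = 38+12 = 50
n=4,j=0: total = 50+0 = 50
n=4,j=1: total = 50+4 = 54
n=4,j=2: total = 54+8 = 62
n=4,j=3: total = 62+12 = 74
n=4,j=4: total = 74+16 = 90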